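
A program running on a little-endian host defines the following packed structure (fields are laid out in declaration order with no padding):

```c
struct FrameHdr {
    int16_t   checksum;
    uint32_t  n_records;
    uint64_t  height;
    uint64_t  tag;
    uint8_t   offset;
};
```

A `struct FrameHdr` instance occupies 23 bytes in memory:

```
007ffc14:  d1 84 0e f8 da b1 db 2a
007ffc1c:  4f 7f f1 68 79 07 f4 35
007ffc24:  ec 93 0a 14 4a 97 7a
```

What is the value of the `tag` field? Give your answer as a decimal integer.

`tag` follows `checksum` (2 B), `n_records` (4 B), `height` (8 B), so it starts at offset 2 + 4 + 8 = 14 and occupies 8 bytes.
Bytes at offsets 14..21: F4 35 EC 93 0A 14 4A 97.
In little-endian order the low byte comes first in memory.
Reassemble most-significant byte first: 97 4A 14 0A 93 EC 35 F4 → 0x974A140A93EC35F4.
0x974A140A93EC35F4 = 10901547883667666420.

10901547883667666420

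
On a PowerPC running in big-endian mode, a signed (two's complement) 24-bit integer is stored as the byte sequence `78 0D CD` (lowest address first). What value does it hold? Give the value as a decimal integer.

In big-endian order the high byte comes first in memory.
The bytes are already most-significant first: 0x780DCD.
0x780DCD = 7867853.

7867853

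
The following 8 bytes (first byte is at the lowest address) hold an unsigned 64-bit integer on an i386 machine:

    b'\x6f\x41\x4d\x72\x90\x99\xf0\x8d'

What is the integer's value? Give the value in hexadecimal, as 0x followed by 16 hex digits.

0x8DF09990724D416F

In little-endian order the low byte comes first in memory.
Reassemble most-significant byte first: 8D F0 99 90 72 4D 41 6F → 0x8DF09990724D416F.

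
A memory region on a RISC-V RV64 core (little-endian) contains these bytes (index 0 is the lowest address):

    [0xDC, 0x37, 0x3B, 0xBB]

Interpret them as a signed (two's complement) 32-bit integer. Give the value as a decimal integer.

In little-endian order the low byte comes first in memory.
Reassemble most-significant byte first: BB 3B 37 DC → 0xBB3B37DC.
Top bit is set, so as a signed 32-bit value this is 0xBB3B37DC − 2^32 = -1153746980.

-1153746980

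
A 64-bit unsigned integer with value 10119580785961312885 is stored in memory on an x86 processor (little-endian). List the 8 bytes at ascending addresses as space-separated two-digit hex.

10119580785961312885 in hexadecimal, padded to 64 bits, is 0x8C6FF91BE717A275.
Split into bytes (most-significant first): 8C 6F F9 1B E7 17 A2 75.
Little-endian stores the least-significant byte at the lowest address.
So at ascending addresses the bytes are 75 A2 17 E7 1B F9 6F 8C.

75 A2 17 E7 1B F9 6F 8C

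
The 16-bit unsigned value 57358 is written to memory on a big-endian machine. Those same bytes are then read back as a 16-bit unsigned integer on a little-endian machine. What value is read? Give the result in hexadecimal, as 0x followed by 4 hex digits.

0x0EE0

57358 in 16-bit hexadecimal is 0xE00E.
Stored big-endian, the bytes at ascending addresses are E0 0E.
Read back as little-endian, the first byte is least significant, giving 0x0EE0.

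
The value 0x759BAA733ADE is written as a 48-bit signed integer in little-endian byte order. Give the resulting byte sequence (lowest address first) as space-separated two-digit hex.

Split into bytes (most-significant first): 75 9B AA 73 3A DE.
Little-endian stores the least-significant byte at the lowest address.
So at ascending addresses the bytes are DE 3A 73 AA 9B 75.

DE 3A 73 AA 9B 75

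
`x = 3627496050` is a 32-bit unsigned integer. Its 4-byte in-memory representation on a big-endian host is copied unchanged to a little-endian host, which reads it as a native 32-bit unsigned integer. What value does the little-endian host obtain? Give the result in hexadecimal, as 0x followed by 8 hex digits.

3627496050 in 32-bit hexadecimal is 0xD8373272.
Stored big-endian, the bytes at ascending addresses are D8 37 32 72.
Read back as little-endian, the first byte is least significant, giving 0x723237D8.

0x723237D8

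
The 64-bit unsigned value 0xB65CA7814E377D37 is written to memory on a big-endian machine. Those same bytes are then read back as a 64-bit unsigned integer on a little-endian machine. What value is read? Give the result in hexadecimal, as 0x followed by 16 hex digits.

0x377D374E81A75CB6

Stored big-endian, the bytes at ascending addresses are B6 5C A7 81 4E 37 7D 37.
Read back as little-endian, the first byte is least significant, giving 0x377D374E81A75CB6.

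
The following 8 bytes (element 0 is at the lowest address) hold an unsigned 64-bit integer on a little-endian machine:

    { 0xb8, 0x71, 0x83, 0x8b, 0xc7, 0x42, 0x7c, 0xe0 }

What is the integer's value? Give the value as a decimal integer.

In little-endian order the low byte comes first in memory.
Reassemble most-significant byte first: E0 7C 42 C7 8B 83 71 B8 → 0xE07C42C78B8371B8.
0xE07C42C78B8371B8 = 16175877386414551480.

16175877386414551480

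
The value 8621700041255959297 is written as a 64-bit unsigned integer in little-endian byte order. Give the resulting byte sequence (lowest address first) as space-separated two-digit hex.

8621700041255959297 in hexadecimal, padded to 64 bits, is 0x77A66E81FF083B01.
Split into bytes (most-significant first): 77 A6 6E 81 FF 08 3B 01.
In little-endian order the low byte comes first in memory.
So at ascending addresses the bytes are 01 3B 08 FF 81 6E A6 77.

01 3B 08 FF 81 6E A6 77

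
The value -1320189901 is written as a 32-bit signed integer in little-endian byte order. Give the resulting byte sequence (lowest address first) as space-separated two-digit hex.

33 80 4F B1

Two's complement of -1320189901 in 32 bits: 1320189901 = 0x4EB07FCD; invert → 0xB14F8032; add 1 → 0xB14F8033.
Split into bytes (most-significant first): B1 4F 80 33.
Little-endian: lowest address holds the least-significant byte.
So at ascending addresses the bytes are 33 80 4F B1.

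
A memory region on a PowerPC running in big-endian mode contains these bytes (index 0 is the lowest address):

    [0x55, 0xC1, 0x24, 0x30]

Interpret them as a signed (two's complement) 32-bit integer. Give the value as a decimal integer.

Big-endian: lowest address holds the most-significant byte.
The bytes are already most-significant first: 0x55C12430.
0x55C12430 = 1438721072.

1438721072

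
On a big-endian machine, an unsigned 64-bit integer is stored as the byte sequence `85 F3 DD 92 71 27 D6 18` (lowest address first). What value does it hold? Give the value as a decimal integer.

9652302047418504728

Big-endian stores the most-significant byte at the lowest address.
The bytes are already most-significant first: 0x85F3DD927127D618.
0x85F3DD927127D618 = 9652302047418504728.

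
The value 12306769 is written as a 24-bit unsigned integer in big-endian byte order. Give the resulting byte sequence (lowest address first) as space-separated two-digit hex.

BB C9 51

12306769 in hexadecimal, padded to 24 bits, is 0xBBC951.
Split into bytes (most-significant first): BB C9 51.
In big-endian order the high byte comes first in memory.
So the memory order matches the most-significant-first order: BB C9 51.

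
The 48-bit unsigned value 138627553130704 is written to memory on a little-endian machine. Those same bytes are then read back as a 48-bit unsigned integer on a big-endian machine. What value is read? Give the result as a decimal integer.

138627553130704 in 48-bit hexadecimal is 0x7E14BE0F78D0.
Stored little-endian, the bytes at ascending addresses are D0 78 0F BE 14 7E.
Read back as big-endian, the last byte is least significant, giving 0xD0780FBE147E.
0xD0780FBE147E = 229214078768254.

229214078768254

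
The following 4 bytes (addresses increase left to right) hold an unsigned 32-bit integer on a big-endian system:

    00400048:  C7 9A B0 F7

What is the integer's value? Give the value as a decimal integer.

Big-endian stores the most-significant byte at the lowest address.
The bytes are already most-significant first: 0xC79AB0F7.
0xC79AB0F7 = 3348803831.

3348803831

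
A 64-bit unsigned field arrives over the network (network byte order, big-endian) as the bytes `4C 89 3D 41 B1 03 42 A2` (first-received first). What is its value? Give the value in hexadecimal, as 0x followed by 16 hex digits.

Big-endian stores the most-significant byte at the lowest address.
The bytes are already most-significant first: 0x4C893D41B10342A2.

0x4C893D41B10342A2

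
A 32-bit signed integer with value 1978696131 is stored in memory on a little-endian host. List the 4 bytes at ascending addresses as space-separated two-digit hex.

1978696131 in hexadecimal, padded to 32 bits, is 0x75F081C3.
Split into bytes (most-significant first): 75 F0 81 C3.
Little-endian: lowest address holds the least-significant byte.
So at ascending addresses the bytes are C3 81 F0 75.

C3 81 F0 75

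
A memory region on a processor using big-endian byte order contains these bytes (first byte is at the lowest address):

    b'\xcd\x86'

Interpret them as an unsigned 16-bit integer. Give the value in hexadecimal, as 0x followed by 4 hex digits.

0xCD86

Big-endian stores the most-significant byte at the lowest address.
The bytes are already most-significant first: 0xCD86.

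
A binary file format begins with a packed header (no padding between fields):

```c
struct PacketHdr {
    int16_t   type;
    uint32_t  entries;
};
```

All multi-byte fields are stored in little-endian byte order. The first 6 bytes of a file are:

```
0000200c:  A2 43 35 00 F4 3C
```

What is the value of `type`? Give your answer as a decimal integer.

17314

`type` is the first field, at byte offset 0, occupying 2 bytes.
Bytes at offsets 0..1: A2 43.
Little-endian stores the least-significant byte at the lowest address.
Reassemble most-significant byte first: 43 A2 → 0x43A2.
0x43A2 = 17314.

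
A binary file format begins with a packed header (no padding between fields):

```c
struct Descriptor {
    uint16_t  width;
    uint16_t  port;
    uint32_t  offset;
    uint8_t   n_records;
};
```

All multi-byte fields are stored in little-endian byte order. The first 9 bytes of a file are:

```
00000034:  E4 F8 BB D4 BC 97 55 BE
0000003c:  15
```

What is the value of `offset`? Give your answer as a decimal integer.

3193280444

`offset` follows `width` (2 B), `port` (2 B), so it starts at offset 2 + 2 = 4 and occupies 4 bytes.
Bytes at offsets 4..7: BC 97 55 BE.
In little-endian order the low byte comes first in memory.
Reassemble most-significant byte first: BE 55 97 BC → 0xBE5597BC.
0xBE5597BC = 3193280444.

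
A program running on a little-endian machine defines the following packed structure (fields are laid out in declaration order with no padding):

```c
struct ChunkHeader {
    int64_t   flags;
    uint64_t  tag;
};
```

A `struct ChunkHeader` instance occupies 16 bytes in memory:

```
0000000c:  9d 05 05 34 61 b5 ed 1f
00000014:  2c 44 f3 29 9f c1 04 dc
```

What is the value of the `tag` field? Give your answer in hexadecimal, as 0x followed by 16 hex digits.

`tag` follows `flags` (8 bytes), so it starts at byte offset 8 and occupies 8 bytes.
Bytes at offsets 8..15: 2C 44 F3 29 9F C1 04 DC.
Little-endian: lowest address holds the least-significant byte.
Reassemble most-significant byte first: DC 04 C1 9F 29 F3 44 2C → 0xDC04C19F29F3442C.

0xDC04C19F29F3442C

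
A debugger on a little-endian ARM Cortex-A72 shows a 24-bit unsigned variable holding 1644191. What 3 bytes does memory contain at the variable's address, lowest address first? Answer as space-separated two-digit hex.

1644191 in hexadecimal, padded to 24 bits, is 0x19169F.
Split into bytes (most-significant first): 19 16 9F.
Little-endian stores the least-significant byte at the lowest address.
So at ascending addresses the bytes are 9F 16 19.

9F 16 19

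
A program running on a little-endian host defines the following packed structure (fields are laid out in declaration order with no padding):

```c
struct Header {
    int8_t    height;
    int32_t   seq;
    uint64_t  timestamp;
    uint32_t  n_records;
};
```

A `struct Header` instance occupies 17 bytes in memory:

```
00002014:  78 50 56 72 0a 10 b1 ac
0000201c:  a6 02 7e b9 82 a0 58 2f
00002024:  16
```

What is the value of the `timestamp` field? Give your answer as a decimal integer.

`timestamp` follows `height` (1 B), `seq` (4 B), so it starts at offset 1 + 4 = 5 and occupies 8 bytes.
Bytes at offsets 5..12: 10 B1 AC A6 02 7E B9 82.
Little-endian stores the least-significant byte at the lowest address.
Reassemble most-significant byte first: 82 B9 7E 02 A6 AC B1 10 → 0x82B97E02A6ACB110.
0x82B97E02A6ACB110 = 9419698645473472784.

9419698645473472784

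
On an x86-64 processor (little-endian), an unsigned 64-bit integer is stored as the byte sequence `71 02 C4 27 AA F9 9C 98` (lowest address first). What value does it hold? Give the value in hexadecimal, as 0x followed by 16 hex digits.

0x989CF9AA27C40271

In little-endian order the low byte comes first in memory.
Reassemble most-significant byte first: 98 9C F9 AA 27 C4 02 71 → 0x989CF9AA27C40271.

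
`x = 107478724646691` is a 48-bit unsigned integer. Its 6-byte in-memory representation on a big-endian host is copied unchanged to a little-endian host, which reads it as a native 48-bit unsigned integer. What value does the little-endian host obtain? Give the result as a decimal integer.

38582569386081

107478724646691 in 48-bit hexadecimal is 0x61C057341723.
Stored big-endian, the bytes at ascending addresses are 61 C0 57 34 17 23.
Read back as little-endian, the first byte is least significant, giving 0x23173457C061.
0x23173457C061 = 38582569386081.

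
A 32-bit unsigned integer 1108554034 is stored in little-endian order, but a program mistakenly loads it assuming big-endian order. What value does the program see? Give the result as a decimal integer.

1108554034 in 32-bit hexadecimal is 0x42133132.
Stored little-endian, the bytes at ascending addresses are 32 31 13 42.
Read back as big-endian, the last byte is least significant, giving 0x32311342.
0x32311342 = 842076994.

842076994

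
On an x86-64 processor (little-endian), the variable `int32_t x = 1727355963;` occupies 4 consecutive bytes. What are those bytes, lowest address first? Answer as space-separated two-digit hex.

1727355963 in hexadecimal, padded to 32 bits, is 0x66F55C3B.
Split into bytes (most-significant first): 66 F5 5C 3B.
In little-endian order the low byte comes first in memory.
So at ascending addresses the bytes are 3B 5C F5 66.

3B 5C F5 66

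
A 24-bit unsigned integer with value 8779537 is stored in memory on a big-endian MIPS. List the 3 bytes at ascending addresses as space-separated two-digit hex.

85 F7 11

8779537 in hexadecimal, padded to 24 bits, is 0x85F711.
Split into bytes (most-significant first): 85 F7 11.
Big-endian stores the most-significant byte at the lowest address.
So the memory order matches the most-significant-first order: 85 F7 11.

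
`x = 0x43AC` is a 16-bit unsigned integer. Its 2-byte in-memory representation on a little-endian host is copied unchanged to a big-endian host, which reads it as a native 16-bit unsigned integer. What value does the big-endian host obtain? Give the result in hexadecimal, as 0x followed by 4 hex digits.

0xAC43

Stored little-endian, the bytes at ascending addresses are AC 43.
Read back as big-endian, the last byte is least significant, giving 0xAC43.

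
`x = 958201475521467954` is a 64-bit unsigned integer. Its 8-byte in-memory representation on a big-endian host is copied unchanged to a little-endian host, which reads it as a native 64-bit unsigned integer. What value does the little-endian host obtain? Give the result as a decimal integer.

958201475521467954 in 64-bit hexadecimal is 0x0D4C372A4BB65632.
Stored big-endian, the bytes at ascending addresses are 0D 4C 37 2A 4B B6 56 32.
Read back as little-endian, the first byte is least significant, giving 0x3256B64B2A374C0D.
0x3256B64B2A374C0D = 3627286983840582669.

3627286983840582669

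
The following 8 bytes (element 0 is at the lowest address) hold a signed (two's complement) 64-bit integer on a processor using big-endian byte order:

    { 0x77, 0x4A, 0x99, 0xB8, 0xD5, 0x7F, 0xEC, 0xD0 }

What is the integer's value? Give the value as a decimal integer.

8595851857924975824

In big-endian order the high byte comes first in memory.
The bytes are already most-significant first: 0x774A99B8D57FECD0.
0x774A99B8D57FECD0 = 8595851857924975824.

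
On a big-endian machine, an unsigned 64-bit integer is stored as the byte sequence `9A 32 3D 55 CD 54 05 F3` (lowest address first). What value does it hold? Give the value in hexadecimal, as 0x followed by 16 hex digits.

Big-endian stores the most-significant byte at the lowest address.
The bytes are already most-significant first: 0x9A323D55CD5405F3.

0x9A323D55CD5405F3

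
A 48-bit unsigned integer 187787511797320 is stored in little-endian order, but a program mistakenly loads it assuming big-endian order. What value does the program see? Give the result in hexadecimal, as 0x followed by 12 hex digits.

0x4816EFAFCAAA

187787511797320 in 48-bit hexadecimal is 0xAACAAFEF1648.
Stored little-endian, the bytes at ascending addresses are 48 16 EF AF CA AA.
Read back as big-endian, the last byte is least significant, giving 0x4816EFAFCAAA.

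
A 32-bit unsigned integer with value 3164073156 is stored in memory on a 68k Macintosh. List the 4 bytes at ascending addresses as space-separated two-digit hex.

BC 97 EC C4

3164073156 in hexadecimal, padded to 32 bits, is 0xBC97ECC4.
Split into bytes (most-significant first): BC 97 EC C4.
Big-endian: lowest address holds the most-significant byte.
So the memory order matches the most-significant-first order: BC 97 EC C4.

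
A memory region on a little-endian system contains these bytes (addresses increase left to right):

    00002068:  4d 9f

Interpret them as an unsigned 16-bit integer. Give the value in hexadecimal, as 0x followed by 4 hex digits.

In little-endian order the low byte comes first in memory.
Reassemble most-significant byte first: 9F 4D → 0x9F4D.

0x9F4D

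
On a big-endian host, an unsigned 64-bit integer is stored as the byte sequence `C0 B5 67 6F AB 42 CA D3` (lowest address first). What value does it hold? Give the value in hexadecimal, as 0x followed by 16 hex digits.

0xC0B5676FAB42CAD3

Big-endian: lowest address holds the most-significant byte.
The bytes are already most-significant first: 0xC0B5676FAB42CAD3.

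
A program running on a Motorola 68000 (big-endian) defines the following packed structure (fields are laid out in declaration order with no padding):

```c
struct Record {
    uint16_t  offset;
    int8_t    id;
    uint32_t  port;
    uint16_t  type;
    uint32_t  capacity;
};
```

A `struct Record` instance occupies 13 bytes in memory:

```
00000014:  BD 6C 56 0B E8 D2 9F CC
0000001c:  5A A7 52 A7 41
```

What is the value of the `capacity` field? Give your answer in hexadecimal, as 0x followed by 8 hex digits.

0xA752A741

`capacity` follows `offset` (2 B), `id` (1 B), `port` (4 B), `type` (2 B), so it starts at offset 2 + 1 + 4 + 2 = 9 and occupies 4 bytes.
Bytes at offsets 9..12: A7 52 A7 41.
In big-endian order the high byte comes first in memory.
The bytes are already most-significant first: 0xA752A741.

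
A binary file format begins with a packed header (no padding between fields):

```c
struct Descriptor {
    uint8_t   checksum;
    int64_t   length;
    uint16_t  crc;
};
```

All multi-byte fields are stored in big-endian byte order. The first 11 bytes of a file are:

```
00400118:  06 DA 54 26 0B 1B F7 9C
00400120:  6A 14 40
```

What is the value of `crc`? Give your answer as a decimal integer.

`crc` follows `checksum` (1 B), `length` (8 B), so it starts at offset 1 + 8 = 9 and occupies 2 bytes.
Bytes at offsets 9..10: 14 40.
Big-endian: lowest address holds the most-significant byte.
The bytes are already most-significant first: 0x1440.
0x1440 = 5184.

5184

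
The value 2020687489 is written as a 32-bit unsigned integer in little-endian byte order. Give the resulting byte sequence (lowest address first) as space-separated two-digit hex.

81 3E 71 78

2020687489 in hexadecimal, padded to 32 bits, is 0x78713E81.
Split into bytes (most-significant first): 78 71 3E 81.
Little-endian: lowest address holds the least-significant byte.
So at ascending addresses the bytes are 81 3E 71 78.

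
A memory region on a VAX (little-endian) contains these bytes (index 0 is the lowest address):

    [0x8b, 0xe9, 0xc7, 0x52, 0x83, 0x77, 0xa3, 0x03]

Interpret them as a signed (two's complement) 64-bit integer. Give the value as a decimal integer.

Little-endian: lowest address holds the least-significant byte.
Reassemble most-significant byte first: 03 A3 77 83 52 C7 E9 8B → 0x03A3778352C7E98B.
0x03A3778352C7E98B = 262184609230875019.

262184609230875019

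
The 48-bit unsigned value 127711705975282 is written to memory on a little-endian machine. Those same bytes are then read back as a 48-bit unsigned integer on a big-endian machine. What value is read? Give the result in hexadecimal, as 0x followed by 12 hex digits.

127711705975282 in 48-bit hexadecimal is 0x742732DE49F2.
Stored little-endian, the bytes at ascending addresses are F2 49 DE 32 27 74.
Read back as big-endian, the last byte is least significant, giving 0xF249DE322774.

0xF249DE322774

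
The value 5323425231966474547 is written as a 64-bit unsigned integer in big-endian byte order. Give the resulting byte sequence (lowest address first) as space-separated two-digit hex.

49 E0 9B 0B 33 B6 91 33

5323425231966474547 in hexadecimal, padded to 64 bits, is 0x49E09B0B33B69133.
Split into bytes (most-significant first): 49 E0 9B 0B 33 B6 91 33.
Big-endian: lowest address holds the most-significant byte.
So the memory order matches the most-significant-first order: 49 E0 9B 0B 33 B6 91 33.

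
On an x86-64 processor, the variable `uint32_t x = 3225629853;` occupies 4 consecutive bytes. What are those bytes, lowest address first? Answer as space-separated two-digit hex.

9D 34 43 C0

3225629853 in hexadecimal, padded to 32 bits, is 0xC043349D.
Split into bytes (most-significant first): C0 43 34 9D.
Little-endian stores the least-significant byte at the lowest address.
So at ascending addresses the bytes are 9D 34 43 C0.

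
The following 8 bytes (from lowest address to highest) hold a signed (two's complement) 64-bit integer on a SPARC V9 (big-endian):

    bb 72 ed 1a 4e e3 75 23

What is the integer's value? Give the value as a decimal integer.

Big-endian stores the most-significant byte at the lowest address.
The bytes are already most-significant first: 0xBB72ED1A4EE37523.
Top bit is set, so as a signed 64-bit value this is 0xBB72ED1A4EE37523 − 2^64 = -4939625144023550685.

-4939625144023550685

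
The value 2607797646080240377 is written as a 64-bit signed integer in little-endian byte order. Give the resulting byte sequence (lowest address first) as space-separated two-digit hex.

2607797646080240377 in hexadecimal, padded to 64 bits, is 0x2430C22474B66AF9.
Split into bytes (most-significant first): 24 30 C2 24 74 B6 6A F9.
Little-endian stores the least-significant byte at the lowest address.
So at ascending addresses the bytes are F9 6A B6 74 24 C2 30 24.

F9 6A B6 74 24 C2 30 24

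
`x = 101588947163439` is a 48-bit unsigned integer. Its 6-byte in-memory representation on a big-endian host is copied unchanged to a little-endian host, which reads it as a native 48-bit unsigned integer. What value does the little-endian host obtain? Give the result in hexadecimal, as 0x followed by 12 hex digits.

0x2FD91B05655C

101588947163439 in 48-bit hexadecimal is 0x5C65051BD92F.
Stored big-endian, the bytes at ascending addresses are 5C 65 05 1B D9 2F.
Read back as little-endian, the first byte is least significant, giving 0x2FD91B05655C.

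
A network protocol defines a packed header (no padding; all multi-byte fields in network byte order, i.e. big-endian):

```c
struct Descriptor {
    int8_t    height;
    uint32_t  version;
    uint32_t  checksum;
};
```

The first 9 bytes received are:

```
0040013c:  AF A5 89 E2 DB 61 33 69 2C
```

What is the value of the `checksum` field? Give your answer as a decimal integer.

1630759212

`checksum` follows `height` (1 B), `version` (4 B), so it starts at offset 1 + 4 = 5 and occupies 4 bytes.
Bytes at offsets 5..8: 61 33 69 2C.
Big-endian: lowest address holds the most-significant byte.
The bytes are already most-significant first: 0x6133692C.
0x6133692C = 1630759212.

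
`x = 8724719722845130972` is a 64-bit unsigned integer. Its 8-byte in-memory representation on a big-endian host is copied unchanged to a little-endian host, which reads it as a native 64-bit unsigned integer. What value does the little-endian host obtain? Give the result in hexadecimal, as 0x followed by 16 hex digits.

8724719722845130972 in 64-bit hexadecimal is 0x79146E5CC50750DC.
Stored big-endian, the bytes at ascending addresses are 79 14 6E 5C C5 07 50 DC.
Read back as little-endian, the first byte is least significant, giving 0xDC5007C55C6E1479.

0xDC5007C55C6E1479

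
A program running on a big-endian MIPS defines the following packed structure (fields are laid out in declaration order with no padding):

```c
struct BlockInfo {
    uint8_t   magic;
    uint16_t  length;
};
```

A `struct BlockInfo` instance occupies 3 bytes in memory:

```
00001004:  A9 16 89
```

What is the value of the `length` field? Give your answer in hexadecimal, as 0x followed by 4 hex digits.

`length` follows `magic` (1 byte), so it starts at byte offset 1 and occupies 2 bytes.
Bytes at offsets 1..2: 16 89.
Big-endian stores the most-significant byte at the lowest address.
The bytes are already most-significant first: 0x1689.

0x1689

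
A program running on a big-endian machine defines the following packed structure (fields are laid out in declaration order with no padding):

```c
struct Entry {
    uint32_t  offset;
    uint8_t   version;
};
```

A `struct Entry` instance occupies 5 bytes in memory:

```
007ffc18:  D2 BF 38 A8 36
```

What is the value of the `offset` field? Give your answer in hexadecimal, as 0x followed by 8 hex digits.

0xD2BF38A8

`offset` is the first field, at byte offset 0, occupying 4 bytes.
Bytes at offsets 0..3: D2 BF 38 A8.
In big-endian order the high byte comes first in memory.
The bytes are already most-significant first: 0xD2BF38A8.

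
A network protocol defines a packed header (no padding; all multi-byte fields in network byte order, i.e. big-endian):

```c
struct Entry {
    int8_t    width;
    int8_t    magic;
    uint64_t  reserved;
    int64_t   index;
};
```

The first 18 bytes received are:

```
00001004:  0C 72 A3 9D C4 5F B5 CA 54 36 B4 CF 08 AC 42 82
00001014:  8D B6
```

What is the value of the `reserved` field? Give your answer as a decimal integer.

11789795314876699702

`reserved` follows `width` (1 B), `magic` (1 B), so it starts at offset 1 + 1 = 2 and occupies 8 bytes.
Bytes at offsets 2..9: A3 9D C4 5F B5 CA 54 36.
Big-endian stores the most-significant byte at the lowest address.
The bytes are already most-significant first: 0xA39DC45FB5CA5436.
0xA39DC45FB5CA5436 = 11789795314876699702.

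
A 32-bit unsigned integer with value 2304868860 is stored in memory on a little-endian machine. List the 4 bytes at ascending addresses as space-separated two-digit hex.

FC 81 61 89

2304868860 in hexadecimal, padded to 32 bits, is 0x896181FC.
Split into bytes (most-significant first): 89 61 81 FC.
Little-endian stores the least-significant byte at the lowest address.
So at ascending addresses the bytes are FC 81 61 89.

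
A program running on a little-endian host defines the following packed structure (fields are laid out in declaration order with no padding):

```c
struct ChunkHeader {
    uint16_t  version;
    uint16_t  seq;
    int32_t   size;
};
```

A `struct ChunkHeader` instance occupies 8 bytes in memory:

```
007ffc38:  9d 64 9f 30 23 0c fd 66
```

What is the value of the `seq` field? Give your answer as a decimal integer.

`seq` follows `version` (2 bytes), so it starts at byte offset 2 and occupies 2 bytes.
Bytes at offsets 2..3: 9F 30.
Little-endian stores the least-significant byte at the lowest address.
Reassemble most-significant byte first: 30 9F → 0x309F.
0x309F = 12447.

12447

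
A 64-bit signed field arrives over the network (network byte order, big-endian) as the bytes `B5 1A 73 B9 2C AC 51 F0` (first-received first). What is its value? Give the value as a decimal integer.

-5396873964294483472

Big-endian stores the most-significant byte at the lowest address.
The bytes are already most-significant first: 0xB51A73B92CAC51F0.
Top bit is set, so as a signed 64-bit value this is 0xB51A73B92CAC51F0 − 2^64 = -5396873964294483472.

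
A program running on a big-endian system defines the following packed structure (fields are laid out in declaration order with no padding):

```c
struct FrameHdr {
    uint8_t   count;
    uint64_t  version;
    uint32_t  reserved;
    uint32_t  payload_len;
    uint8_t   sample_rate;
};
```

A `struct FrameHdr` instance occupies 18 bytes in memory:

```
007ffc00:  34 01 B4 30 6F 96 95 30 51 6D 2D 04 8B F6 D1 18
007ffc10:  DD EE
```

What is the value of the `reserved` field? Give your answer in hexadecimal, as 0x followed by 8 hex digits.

0x6D2D048B

`reserved` follows `count` (1 B), `version` (8 B), so it starts at offset 1 + 8 = 9 and occupies 4 bytes.
Bytes at offsets 9..12: 6D 2D 04 8B.
Big-endian stores the most-significant byte at the lowest address.
The bytes are already most-significant first: 0x6D2D048B.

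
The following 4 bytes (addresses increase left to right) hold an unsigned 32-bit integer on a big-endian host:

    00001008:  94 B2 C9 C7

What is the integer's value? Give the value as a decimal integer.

2494745031

Big-endian: lowest address holds the most-significant byte.
The bytes are already most-significant first: 0x94B2C9C7.
0x94B2C9C7 = 2494745031.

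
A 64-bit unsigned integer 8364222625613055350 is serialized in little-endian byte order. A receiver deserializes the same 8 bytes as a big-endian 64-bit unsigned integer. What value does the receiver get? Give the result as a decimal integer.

8364222625613055350 in 64-bit hexadecimal is 0x7413B02995F38576.
Stored little-endian, the bytes at ascending addresses are 76 85 F3 95 29 B0 13 74.
Read back as big-endian, the last byte is least significant, giving 0x7685F39529B01374.
0x7685F39529B01374 = 8540500090353095540.

8540500090353095540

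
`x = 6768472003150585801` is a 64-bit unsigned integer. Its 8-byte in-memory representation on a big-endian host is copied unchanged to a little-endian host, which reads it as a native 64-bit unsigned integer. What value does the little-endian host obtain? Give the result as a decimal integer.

6768472003150585801 in 64-bit hexadecimal is 0x5DEE716D0BF79FC9.
Stored big-endian, the bytes at ascending addresses are 5D EE 71 6D 0B F7 9F C9.
Read back as little-endian, the first byte is least significant, giving 0xC99FF70B6D71EE5D.
0xC99FF70B6D71EE5D = 14528602551373393501.

14528602551373393501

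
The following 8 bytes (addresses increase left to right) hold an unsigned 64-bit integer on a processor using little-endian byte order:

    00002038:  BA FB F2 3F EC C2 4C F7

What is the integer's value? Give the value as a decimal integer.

In little-endian order the low byte comes first in memory.
Reassemble most-significant byte first: F7 4C C2 EC 3F F2 FB BA → 0xF74CC2EC3FF2FBBA.
0xF74CC2EC3FF2FBBA = 17819832145539169210.

17819832145539169210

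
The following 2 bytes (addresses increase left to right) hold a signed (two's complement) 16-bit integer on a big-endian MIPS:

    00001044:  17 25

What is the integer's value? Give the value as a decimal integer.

In big-endian order the high byte comes first in memory.
The bytes are already most-significant first: 0x1725.
0x1725 = 5925.

5925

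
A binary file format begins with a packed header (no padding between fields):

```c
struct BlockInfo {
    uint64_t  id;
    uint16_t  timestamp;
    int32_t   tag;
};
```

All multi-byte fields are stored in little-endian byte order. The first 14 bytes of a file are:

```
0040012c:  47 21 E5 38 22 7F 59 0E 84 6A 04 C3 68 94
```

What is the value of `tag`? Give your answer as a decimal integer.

-1805073660

`tag` follows `id` (8 B), `timestamp` (2 B), so it starts at offset 8 + 2 = 10 and occupies 4 bytes.
Bytes at offsets 10..13: 04 C3 68 94.
Little-endian stores the least-significant byte at the lowest address.
Reassemble most-significant byte first: 94 68 C3 04 → 0x9468C304.
Top bit is set, so as a signed 32-bit value this is 0x9468C304 − 2^32 = -1805073660.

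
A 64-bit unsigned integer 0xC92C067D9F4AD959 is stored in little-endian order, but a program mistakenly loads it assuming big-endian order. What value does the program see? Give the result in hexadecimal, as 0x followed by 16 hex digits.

0x59D94A9F7D062CC9

Stored little-endian, the bytes at ascending addresses are 59 D9 4A 9F 7D 06 2C C9.
Read back as big-endian, the last byte is least significant, giving 0x59D94A9F7D062CC9.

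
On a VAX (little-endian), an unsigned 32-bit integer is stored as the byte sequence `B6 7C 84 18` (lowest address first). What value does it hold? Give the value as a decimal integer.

Little-endian: lowest address holds the least-significant byte.
Reassemble most-significant byte first: 18 84 7C B6 → 0x18847CB6.
0x18847CB6 = 411335862.

411335862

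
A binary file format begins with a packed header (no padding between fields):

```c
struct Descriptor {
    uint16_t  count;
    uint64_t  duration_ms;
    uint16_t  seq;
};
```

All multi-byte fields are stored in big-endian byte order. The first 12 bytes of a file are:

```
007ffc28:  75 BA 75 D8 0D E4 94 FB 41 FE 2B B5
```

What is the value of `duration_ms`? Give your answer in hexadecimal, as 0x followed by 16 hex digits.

0x75D80DE494FB41FE

`duration_ms` follows `count` (2 bytes), so it starts at byte offset 2 and occupies 8 bytes.
Bytes at offsets 2..9: 75 D8 0D E4 94 FB 41 FE.
Big-endian: lowest address holds the most-significant byte.
The bytes are already most-significant first: 0x75D80DE494FB41FE.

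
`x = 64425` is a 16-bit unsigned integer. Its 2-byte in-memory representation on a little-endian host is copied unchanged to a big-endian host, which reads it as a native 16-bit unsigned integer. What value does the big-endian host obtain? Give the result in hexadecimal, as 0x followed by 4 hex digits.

0xA9FB

64425 in 16-bit hexadecimal is 0xFBA9.
Stored little-endian, the bytes at ascending addresses are A9 FB.
Read back as big-endian, the last byte is least significant, giving 0xA9FB.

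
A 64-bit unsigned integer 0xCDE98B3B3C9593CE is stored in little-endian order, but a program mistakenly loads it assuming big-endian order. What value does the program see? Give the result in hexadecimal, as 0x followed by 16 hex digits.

Stored little-endian, the bytes at ascending addresses are CE 93 95 3C 3B 8B E9 CD.
Read back as big-endian, the last byte is least significant, giving 0xCE93953C3B8BE9CD.

0xCE93953C3B8BE9CD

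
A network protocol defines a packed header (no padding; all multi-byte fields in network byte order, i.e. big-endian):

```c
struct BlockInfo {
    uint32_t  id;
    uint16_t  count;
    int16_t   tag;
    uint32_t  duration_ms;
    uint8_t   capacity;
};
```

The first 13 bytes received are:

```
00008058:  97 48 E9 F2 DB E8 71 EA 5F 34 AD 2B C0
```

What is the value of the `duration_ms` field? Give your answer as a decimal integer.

1597287723

`duration_ms` follows `id` (4 B), `count` (2 B), `tag` (2 B), so it starts at offset 4 + 2 + 2 = 8 and occupies 4 bytes.
Bytes at offsets 8..11: 5F 34 AD 2B.
Big-endian stores the most-significant byte at the lowest address.
The bytes are already most-significant first: 0x5F34AD2B.
0x5F34AD2B = 1597287723.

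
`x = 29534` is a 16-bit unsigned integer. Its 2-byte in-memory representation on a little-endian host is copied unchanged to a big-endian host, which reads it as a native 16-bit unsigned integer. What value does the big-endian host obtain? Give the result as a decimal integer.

24179

29534 in 16-bit hexadecimal is 0x735E.
Stored little-endian, the bytes at ascending addresses are 5E 73.
Read back as big-endian, the last byte is least significant, giving 0x5E73.
0x5E73 = 24179.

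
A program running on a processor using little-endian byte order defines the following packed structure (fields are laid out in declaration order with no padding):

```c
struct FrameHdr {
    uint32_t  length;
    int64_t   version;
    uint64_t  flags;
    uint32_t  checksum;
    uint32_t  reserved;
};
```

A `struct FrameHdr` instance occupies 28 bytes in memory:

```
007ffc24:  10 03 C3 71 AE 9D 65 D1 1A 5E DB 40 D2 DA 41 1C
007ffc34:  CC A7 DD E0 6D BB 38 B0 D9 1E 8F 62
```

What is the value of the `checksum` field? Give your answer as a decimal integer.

2956508013

`checksum` follows `length` (4 B), `version` (8 B), `flags` (8 B), so it starts at offset 4 + 8 + 8 = 20 and occupies 4 bytes.
Bytes at offsets 20..23: 6D BB 38 B0.
In little-endian order the low byte comes first in memory.
Reassemble most-significant byte first: B0 38 BB 6D → 0xB038BB6D.
0xB038BB6D = 2956508013.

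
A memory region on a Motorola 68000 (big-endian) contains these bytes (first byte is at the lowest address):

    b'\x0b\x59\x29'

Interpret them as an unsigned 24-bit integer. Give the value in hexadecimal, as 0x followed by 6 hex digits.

Big-endian: lowest address holds the most-significant byte.
The bytes are already most-significant first: 0x0B5929.

0x0B5929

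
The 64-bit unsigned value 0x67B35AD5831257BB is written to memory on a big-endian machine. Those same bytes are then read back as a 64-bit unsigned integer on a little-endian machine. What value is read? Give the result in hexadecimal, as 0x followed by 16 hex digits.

Stored big-endian, the bytes at ascending addresses are 67 B3 5A D5 83 12 57 BB.
Read back as little-endian, the first byte is least significant, giving 0xBB571283D55AB367.

0xBB571283D55AB367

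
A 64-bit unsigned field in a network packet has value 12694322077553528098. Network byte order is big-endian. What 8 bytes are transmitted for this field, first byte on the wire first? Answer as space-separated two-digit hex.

B0 2B 4A AC 10 FA 0D 22

12694322077553528098 in hexadecimal, padded to 64 bits, is 0xB02B4AAC10FA0D22.
Split into bytes (most-significant first): B0 2B 4A AC 10 FA 0D 22.
Big-endian: lowest address holds the most-significant byte.
So the memory order matches the most-significant-first order: B0 2B 4A AC 10 FA 0D 22.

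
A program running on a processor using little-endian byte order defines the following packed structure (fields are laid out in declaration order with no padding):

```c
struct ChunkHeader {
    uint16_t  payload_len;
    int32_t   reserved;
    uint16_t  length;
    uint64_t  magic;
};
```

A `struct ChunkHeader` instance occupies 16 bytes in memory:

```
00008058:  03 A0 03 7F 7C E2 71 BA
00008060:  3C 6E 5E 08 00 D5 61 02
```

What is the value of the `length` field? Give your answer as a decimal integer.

47729

`length` follows `payload_len` (2 B), `reserved` (4 B), so it starts at offset 2 + 4 = 6 and occupies 2 bytes.
Bytes at offsets 6..7: 71 BA.
Little-endian stores the least-significant byte at the lowest address.
Reassemble most-significant byte first: BA 71 → 0xBA71.
0xBA71 = 47729.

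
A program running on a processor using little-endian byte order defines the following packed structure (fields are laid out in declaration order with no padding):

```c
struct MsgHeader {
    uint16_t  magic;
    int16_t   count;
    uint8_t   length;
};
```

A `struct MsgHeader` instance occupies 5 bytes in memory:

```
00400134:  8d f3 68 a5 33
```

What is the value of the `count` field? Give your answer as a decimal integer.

`count` follows `magic` (2 bytes), so it starts at byte offset 2 and occupies 2 bytes.
Bytes at offsets 2..3: 68 A5.
In little-endian order the low byte comes first in memory.
Reassemble most-significant byte first: A5 68 → 0xA568.
Top bit is set, so as a signed 16-bit value this is 0xA568 − 2^16 = -23192.

-23192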